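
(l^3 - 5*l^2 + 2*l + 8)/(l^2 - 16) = (l^2 - l - 2)/(l + 4)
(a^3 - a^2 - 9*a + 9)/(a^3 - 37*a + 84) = (a^2 + 2*a - 3)/(a^2 + 3*a - 28)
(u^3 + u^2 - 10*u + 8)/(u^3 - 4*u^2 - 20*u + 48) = (u - 1)/(u - 6)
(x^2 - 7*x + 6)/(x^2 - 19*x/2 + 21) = 2*(x - 1)/(2*x - 7)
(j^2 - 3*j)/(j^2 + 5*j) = (j - 3)/(j + 5)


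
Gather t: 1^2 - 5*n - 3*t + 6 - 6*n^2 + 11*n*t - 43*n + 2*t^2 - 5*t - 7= -6*n^2 - 48*n + 2*t^2 + t*(11*n - 8)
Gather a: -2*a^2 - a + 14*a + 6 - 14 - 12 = -2*a^2 + 13*a - 20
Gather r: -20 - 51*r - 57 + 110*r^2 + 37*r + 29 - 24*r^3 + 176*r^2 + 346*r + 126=-24*r^3 + 286*r^2 + 332*r + 78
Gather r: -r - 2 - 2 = -r - 4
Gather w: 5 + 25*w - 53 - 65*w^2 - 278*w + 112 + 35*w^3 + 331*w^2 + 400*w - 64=35*w^3 + 266*w^2 + 147*w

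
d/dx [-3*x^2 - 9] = -6*x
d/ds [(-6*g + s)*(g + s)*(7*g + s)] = -41*g^2 + 4*g*s + 3*s^2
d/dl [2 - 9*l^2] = -18*l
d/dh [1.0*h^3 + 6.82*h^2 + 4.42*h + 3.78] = 3.0*h^2 + 13.64*h + 4.42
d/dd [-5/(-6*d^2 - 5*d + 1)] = 5*(-12*d - 5)/(6*d^2 + 5*d - 1)^2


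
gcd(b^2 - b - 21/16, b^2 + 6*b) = 1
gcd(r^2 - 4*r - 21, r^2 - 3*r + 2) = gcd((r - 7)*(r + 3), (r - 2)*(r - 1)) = 1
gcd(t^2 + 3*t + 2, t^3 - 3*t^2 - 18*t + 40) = 1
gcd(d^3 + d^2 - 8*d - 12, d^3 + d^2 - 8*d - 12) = d^3 + d^2 - 8*d - 12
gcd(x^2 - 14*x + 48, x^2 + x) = 1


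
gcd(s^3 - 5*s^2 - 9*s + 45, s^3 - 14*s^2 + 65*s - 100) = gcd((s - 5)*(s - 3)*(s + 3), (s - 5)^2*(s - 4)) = s - 5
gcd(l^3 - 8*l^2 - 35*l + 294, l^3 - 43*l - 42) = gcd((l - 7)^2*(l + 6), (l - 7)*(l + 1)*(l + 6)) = l^2 - l - 42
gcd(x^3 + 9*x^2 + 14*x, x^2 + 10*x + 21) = x + 7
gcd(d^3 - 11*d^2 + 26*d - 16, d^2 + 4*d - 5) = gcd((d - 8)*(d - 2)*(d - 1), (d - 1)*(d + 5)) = d - 1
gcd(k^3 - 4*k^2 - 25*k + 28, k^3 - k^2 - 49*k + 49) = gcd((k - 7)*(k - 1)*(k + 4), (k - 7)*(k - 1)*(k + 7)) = k^2 - 8*k + 7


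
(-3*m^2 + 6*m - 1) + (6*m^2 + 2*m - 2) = 3*m^2 + 8*m - 3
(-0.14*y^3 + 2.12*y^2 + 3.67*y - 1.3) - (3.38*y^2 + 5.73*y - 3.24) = -0.14*y^3 - 1.26*y^2 - 2.06*y + 1.94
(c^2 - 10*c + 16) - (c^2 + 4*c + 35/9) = 109/9 - 14*c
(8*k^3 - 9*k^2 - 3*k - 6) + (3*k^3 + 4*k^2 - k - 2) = 11*k^3 - 5*k^2 - 4*k - 8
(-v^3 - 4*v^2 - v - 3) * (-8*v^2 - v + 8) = 8*v^5 + 33*v^4 + 4*v^3 - 7*v^2 - 5*v - 24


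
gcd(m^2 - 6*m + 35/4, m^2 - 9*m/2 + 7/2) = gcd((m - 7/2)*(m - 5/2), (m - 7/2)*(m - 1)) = m - 7/2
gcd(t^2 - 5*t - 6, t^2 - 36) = t - 6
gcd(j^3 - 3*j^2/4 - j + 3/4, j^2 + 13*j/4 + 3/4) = 1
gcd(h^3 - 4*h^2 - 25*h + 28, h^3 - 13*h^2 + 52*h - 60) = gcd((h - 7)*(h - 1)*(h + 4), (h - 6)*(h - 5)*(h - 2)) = 1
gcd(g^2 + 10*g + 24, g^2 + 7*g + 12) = g + 4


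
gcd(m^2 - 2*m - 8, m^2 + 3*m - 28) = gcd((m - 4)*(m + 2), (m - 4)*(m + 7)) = m - 4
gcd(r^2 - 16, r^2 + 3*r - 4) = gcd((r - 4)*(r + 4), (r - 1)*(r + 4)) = r + 4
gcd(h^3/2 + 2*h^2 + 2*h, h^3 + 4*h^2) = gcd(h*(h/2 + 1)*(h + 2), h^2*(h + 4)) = h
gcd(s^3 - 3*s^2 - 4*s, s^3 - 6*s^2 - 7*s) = s^2 + s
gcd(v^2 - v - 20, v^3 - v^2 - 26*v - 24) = v + 4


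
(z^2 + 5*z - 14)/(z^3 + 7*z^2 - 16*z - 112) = (z - 2)/(z^2 - 16)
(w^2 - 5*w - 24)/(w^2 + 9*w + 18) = (w - 8)/(w + 6)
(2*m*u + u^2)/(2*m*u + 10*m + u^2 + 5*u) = u/(u + 5)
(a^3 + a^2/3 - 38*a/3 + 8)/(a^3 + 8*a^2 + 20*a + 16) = (a^2 - 11*a/3 + 2)/(a^2 + 4*a + 4)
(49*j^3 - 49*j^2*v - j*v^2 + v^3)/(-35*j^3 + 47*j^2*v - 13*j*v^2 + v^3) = (7*j + v)/(-5*j + v)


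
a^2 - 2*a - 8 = (a - 4)*(a + 2)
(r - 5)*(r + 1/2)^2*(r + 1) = r^4 - 3*r^3 - 35*r^2/4 - 6*r - 5/4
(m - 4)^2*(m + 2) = m^3 - 6*m^2 + 32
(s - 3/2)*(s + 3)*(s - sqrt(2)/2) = s^3 - sqrt(2)*s^2/2 + 3*s^2/2 - 9*s/2 - 3*sqrt(2)*s/4 + 9*sqrt(2)/4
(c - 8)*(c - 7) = c^2 - 15*c + 56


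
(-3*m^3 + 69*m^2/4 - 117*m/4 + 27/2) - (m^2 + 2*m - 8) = -3*m^3 + 65*m^2/4 - 125*m/4 + 43/2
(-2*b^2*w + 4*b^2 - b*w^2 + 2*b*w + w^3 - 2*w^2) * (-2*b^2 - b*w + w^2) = 4*b^4*w - 8*b^4 + 4*b^3*w^2 - 8*b^3*w - 3*b^2*w^3 + 6*b^2*w^2 - 2*b*w^4 + 4*b*w^3 + w^5 - 2*w^4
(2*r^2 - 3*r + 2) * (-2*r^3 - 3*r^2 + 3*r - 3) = -4*r^5 + 11*r^3 - 21*r^2 + 15*r - 6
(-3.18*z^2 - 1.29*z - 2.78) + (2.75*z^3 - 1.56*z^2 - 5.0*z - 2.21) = 2.75*z^3 - 4.74*z^2 - 6.29*z - 4.99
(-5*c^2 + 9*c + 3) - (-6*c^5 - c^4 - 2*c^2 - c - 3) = 6*c^5 + c^4 - 3*c^2 + 10*c + 6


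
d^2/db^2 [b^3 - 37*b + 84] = 6*b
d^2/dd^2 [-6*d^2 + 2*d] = -12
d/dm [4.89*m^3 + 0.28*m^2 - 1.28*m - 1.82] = 14.67*m^2 + 0.56*m - 1.28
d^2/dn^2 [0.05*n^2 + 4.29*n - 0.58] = 0.100000000000000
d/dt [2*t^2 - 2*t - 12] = 4*t - 2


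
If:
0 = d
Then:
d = 0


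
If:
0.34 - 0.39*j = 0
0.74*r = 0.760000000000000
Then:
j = 0.87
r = 1.03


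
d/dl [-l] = -1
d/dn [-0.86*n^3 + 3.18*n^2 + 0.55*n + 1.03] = -2.58*n^2 + 6.36*n + 0.55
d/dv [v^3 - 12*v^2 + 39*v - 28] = 3*v^2 - 24*v + 39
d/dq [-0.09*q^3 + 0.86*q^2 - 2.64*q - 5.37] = -0.27*q^2 + 1.72*q - 2.64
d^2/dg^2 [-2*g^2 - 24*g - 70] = -4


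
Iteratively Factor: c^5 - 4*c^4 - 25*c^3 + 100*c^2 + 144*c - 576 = (c - 4)*(c^4 - 25*c^2 + 144) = (c - 4)*(c - 3)*(c^3 + 3*c^2 - 16*c - 48) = (c - 4)^2*(c - 3)*(c^2 + 7*c + 12) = (c - 4)^2*(c - 3)*(c + 3)*(c + 4)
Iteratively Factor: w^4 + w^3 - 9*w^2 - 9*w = (w + 1)*(w^3 - 9*w) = (w - 3)*(w + 1)*(w^2 + 3*w) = w*(w - 3)*(w + 1)*(w + 3)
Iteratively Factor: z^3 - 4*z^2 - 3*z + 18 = (z - 3)*(z^2 - z - 6) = (z - 3)*(z + 2)*(z - 3)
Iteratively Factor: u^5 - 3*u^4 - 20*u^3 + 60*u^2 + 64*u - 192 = (u - 3)*(u^4 - 20*u^2 + 64) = (u - 3)*(u + 2)*(u^3 - 2*u^2 - 16*u + 32) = (u - 3)*(u - 2)*(u + 2)*(u^2 - 16) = (u - 3)*(u - 2)*(u + 2)*(u + 4)*(u - 4)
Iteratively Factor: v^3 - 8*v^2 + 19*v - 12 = (v - 3)*(v^2 - 5*v + 4) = (v - 3)*(v - 1)*(v - 4)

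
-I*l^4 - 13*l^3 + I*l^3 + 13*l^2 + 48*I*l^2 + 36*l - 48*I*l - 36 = (l - 6*I)^2*(l - I)*(-I*l + I)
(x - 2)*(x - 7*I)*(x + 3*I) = x^3 - 2*x^2 - 4*I*x^2 + 21*x + 8*I*x - 42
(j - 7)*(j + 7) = j^2 - 49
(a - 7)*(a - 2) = a^2 - 9*a + 14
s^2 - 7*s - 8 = (s - 8)*(s + 1)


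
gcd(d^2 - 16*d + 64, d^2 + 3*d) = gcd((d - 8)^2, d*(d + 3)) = 1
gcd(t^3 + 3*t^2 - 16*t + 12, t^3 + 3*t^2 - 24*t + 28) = t - 2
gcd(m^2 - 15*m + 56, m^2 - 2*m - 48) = m - 8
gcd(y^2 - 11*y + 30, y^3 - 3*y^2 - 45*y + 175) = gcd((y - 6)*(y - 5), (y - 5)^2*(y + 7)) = y - 5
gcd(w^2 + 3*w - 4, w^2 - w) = w - 1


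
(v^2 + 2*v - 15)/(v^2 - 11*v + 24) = (v + 5)/(v - 8)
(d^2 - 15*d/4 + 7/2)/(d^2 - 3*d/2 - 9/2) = (-4*d^2 + 15*d - 14)/(2*(-2*d^2 + 3*d + 9))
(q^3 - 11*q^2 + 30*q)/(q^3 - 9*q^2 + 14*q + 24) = q*(q - 5)/(q^2 - 3*q - 4)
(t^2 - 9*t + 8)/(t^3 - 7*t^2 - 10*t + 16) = 1/(t + 2)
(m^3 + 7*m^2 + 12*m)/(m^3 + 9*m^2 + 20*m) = (m + 3)/(m + 5)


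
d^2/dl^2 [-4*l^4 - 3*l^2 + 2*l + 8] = -48*l^2 - 6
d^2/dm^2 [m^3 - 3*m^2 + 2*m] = 6*m - 6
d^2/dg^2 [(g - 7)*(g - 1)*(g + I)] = 6*g - 16 + 2*I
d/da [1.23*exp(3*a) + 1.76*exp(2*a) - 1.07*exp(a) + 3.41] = (3.69*exp(2*a) + 3.52*exp(a) - 1.07)*exp(a)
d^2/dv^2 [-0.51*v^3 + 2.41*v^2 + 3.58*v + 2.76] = 4.82 - 3.06*v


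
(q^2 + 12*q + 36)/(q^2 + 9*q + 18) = (q + 6)/(q + 3)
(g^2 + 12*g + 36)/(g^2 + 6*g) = (g + 6)/g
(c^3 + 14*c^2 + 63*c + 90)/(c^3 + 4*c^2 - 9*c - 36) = (c^2 + 11*c + 30)/(c^2 + c - 12)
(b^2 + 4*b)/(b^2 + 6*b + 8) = b/(b + 2)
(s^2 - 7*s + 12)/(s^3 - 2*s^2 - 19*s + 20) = (s^2 - 7*s + 12)/(s^3 - 2*s^2 - 19*s + 20)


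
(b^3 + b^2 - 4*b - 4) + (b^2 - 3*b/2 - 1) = b^3 + 2*b^2 - 11*b/2 - 5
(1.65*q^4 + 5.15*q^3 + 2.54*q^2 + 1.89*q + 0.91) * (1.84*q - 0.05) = 3.036*q^5 + 9.3935*q^4 + 4.4161*q^3 + 3.3506*q^2 + 1.5799*q - 0.0455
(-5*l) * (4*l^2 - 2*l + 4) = -20*l^3 + 10*l^2 - 20*l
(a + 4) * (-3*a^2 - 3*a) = -3*a^3 - 15*a^2 - 12*a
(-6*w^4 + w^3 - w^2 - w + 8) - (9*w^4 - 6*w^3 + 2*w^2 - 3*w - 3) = -15*w^4 + 7*w^3 - 3*w^2 + 2*w + 11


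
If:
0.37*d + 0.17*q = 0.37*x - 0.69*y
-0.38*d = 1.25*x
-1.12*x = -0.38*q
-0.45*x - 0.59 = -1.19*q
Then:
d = -0.63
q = 0.57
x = 0.19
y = 0.30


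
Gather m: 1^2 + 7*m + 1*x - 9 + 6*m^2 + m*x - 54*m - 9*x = 6*m^2 + m*(x - 47) - 8*x - 8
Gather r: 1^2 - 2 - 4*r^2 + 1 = -4*r^2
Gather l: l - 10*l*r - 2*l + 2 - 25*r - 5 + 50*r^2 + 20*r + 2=l*(-10*r - 1) + 50*r^2 - 5*r - 1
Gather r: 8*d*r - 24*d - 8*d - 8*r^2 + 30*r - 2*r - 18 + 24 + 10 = -32*d - 8*r^2 + r*(8*d + 28) + 16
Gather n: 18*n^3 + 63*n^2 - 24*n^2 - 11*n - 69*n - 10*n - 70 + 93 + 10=18*n^3 + 39*n^2 - 90*n + 33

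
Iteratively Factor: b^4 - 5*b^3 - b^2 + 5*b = (b - 1)*(b^3 - 4*b^2 - 5*b) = (b - 1)*(b + 1)*(b^2 - 5*b) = (b - 5)*(b - 1)*(b + 1)*(b)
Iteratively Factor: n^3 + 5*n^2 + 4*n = (n)*(n^2 + 5*n + 4) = n*(n + 4)*(n + 1)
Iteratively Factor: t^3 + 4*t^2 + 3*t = (t + 3)*(t^2 + t) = (t + 1)*(t + 3)*(t)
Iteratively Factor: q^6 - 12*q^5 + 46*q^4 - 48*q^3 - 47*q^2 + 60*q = (q - 3)*(q^5 - 9*q^4 + 19*q^3 + 9*q^2 - 20*q) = (q - 3)*(q + 1)*(q^4 - 10*q^3 + 29*q^2 - 20*q) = (q - 4)*(q - 3)*(q + 1)*(q^3 - 6*q^2 + 5*q) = q*(q - 4)*(q - 3)*(q + 1)*(q^2 - 6*q + 5) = q*(q - 4)*(q - 3)*(q - 1)*(q + 1)*(q - 5)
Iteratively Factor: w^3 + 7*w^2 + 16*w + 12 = (w + 3)*(w^2 + 4*w + 4) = (w + 2)*(w + 3)*(w + 2)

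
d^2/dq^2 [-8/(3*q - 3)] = -16/(3*(q - 1)^3)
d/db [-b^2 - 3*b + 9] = -2*b - 3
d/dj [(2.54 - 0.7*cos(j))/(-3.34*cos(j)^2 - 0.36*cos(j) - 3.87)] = (2.338*cos(j)^2 - 16.9672*cos(j) - 3.6234)*sin(j)/(11.1556*cos(j)^4 + 2.4048*cos(j)^3 + 25.9812*cos(j)^2 + 2.7864*cos(j) + 14.9769)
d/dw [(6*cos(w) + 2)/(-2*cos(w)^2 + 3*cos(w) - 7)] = 4*(-3*cos(w)^2 - 2*cos(w) + 12)*sin(w)/(3*cos(w) - cos(2*w) - 8)^2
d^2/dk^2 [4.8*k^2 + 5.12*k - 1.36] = 9.60000000000000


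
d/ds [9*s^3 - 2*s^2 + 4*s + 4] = 27*s^2 - 4*s + 4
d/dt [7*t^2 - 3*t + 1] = 14*t - 3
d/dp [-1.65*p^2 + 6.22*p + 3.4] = 6.22 - 3.3*p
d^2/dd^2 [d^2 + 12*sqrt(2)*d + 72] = 2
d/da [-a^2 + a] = 1 - 2*a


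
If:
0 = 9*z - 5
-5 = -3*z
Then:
No Solution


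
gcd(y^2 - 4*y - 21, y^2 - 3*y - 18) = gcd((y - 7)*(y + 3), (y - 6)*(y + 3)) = y + 3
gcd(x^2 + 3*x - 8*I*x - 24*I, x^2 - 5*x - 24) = x + 3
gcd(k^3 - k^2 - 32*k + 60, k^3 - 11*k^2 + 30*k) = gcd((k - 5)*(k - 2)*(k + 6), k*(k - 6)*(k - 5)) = k - 5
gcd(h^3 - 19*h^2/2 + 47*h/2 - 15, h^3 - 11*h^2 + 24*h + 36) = h - 6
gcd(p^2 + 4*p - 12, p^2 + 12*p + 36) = p + 6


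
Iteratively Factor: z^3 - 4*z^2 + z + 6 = (z - 2)*(z^2 - 2*z - 3) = (z - 3)*(z - 2)*(z + 1)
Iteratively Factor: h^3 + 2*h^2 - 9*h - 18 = (h + 3)*(h^2 - h - 6) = (h - 3)*(h + 3)*(h + 2)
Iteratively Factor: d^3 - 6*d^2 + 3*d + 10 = (d - 2)*(d^2 - 4*d - 5) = (d - 2)*(d + 1)*(d - 5)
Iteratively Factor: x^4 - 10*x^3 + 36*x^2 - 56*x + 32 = (x - 2)*(x^3 - 8*x^2 + 20*x - 16) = (x - 4)*(x - 2)*(x^2 - 4*x + 4) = (x - 4)*(x - 2)^2*(x - 2)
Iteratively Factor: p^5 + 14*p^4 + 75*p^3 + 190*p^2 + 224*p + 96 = (p + 1)*(p^4 + 13*p^3 + 62*p^2 + 128*p + 96) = (p + 1)*(p + 2)*(p^3 + 11*p^2 + 40*p + 48) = (p + 1)*(p + 2)*(p + 3)*(p^2 + 8*p + 16) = (p + 1)*(p + 2)*(p + 3)*(p + 4)*(p + 4)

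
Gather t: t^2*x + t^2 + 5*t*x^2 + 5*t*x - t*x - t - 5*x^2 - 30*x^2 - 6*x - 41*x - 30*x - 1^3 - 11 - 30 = t^2*(x + 1) + t*(5*x^2 + 4*x - 1) - 35*x^2 - 77*x - 42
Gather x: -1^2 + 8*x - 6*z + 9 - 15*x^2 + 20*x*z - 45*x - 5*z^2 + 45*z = -15*x^2 + x*(20*z - 37) - 5*z^2 + 39*z + 8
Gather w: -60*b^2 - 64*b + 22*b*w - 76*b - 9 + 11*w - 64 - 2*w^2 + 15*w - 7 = -60*b^2 - 140*b - 2*w^2 + w*(22*b + 26) - 80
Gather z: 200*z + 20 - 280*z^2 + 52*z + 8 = -280*z^2 + 252*z + 28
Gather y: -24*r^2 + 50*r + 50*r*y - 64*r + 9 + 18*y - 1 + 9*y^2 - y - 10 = -24*r^2 - 14*r + 9*y^2 + y*(50*r + 17) - 2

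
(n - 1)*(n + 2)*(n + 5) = n^3 + 6*n^2 + 3*n - 10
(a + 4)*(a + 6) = a^2 + 10*a + 24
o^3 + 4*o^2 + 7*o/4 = o*(o + 1/2)*(o + 7/2)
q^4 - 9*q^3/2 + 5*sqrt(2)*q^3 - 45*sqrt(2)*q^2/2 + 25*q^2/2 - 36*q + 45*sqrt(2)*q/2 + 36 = (q - 3)*(q - 3/2)*(q + sqrt(2))*(q + 4*sqrt(2))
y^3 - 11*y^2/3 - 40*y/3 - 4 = (y - 6)*(y + 1/3)*(y + 2)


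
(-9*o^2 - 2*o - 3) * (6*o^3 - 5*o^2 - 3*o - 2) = -54*o^5 + 33*o^4 + 19*o^3 + 39*o^2 + 13*o + 6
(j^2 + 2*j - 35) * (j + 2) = j^3 + 4*j^2 - 31*j - 70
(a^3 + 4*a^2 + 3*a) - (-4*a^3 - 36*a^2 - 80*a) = 5*a^3 + 40*a^2 + 83*a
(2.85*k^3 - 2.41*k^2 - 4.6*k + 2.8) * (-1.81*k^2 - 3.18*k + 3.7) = -5.1585*k^5 - 4.7009*k^4 + 26.5348*k^3 + 0.642999999999999*k^2 - 25.924*k + 10.36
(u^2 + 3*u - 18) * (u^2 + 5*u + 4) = u^4 + 8*u^3 + u^2 - 78*u - 72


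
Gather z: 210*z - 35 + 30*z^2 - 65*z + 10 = 30*z^2 + 145*z - 25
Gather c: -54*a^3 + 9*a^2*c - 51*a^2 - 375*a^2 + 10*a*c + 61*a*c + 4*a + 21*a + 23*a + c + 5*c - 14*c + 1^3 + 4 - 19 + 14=-54*a^3 - 426*a^2 + 48*a + c*(9*a^2 + 71*a - 8)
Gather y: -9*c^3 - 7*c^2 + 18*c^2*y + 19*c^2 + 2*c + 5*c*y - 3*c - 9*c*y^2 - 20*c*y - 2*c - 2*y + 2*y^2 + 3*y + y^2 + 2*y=-9*c^3 + 12*c^2 - 3*c + y^2*(3 - 9*c) + y*(18*c^2 - 15*c + 3)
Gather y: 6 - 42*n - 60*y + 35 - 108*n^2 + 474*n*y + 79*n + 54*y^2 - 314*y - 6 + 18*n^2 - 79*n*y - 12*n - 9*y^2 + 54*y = -90*n^2 + 25*n + 45*y^2 + y*(395*n - 320) + 35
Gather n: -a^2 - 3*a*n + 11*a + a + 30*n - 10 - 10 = -a^2 + 12*a + n*(30 - 3*a) - 20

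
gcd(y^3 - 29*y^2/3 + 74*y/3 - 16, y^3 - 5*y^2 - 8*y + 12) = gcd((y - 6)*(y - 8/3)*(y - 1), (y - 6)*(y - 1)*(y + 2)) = y^2 - 7*y + 6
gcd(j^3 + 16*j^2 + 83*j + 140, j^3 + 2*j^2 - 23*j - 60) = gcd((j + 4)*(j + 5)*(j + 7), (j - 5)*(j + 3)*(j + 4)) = j + 4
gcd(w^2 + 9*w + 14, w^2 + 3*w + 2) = w + 2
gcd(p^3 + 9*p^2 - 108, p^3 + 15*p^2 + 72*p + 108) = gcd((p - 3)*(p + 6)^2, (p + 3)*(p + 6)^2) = p^2 + 12*p + 36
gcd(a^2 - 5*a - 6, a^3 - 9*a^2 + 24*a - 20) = 1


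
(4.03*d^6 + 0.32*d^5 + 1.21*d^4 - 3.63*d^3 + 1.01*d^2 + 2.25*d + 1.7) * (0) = 0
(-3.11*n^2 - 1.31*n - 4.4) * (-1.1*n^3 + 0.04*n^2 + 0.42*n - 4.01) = 3.421*n^5 + 1.3166*n^4 + 3.4814*n^3 + 11.7449*n^2 + 3.4051*n + 17.644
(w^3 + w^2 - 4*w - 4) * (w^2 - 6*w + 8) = w^5 - 5*w^4 - 2*w^3 + 28*w^2 - 8*w - 32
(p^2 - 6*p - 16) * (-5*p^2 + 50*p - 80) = -5*p^4 + 80*p^3 - 300*p^2 - 320*p + 1280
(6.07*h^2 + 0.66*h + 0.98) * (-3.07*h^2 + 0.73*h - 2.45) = -18.6349*h^4 + 2.4049*h^3 - 17.3983*h^2 - 0.9016*h - 2.401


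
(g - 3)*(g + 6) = g^2 + 3*g - 18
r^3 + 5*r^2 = r^2*(r + 5)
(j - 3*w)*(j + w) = j^2 - 2*j*w - 3*w^2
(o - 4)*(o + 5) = o^2 + o - 20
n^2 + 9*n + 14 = (n + 2)*(n + 7)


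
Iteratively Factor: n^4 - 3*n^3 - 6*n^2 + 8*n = (n + 2)*(n^3 - 5*n^2 + 4*n) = (n - 1)*(n + 2)*(n^2 - 4*n) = n*(n - 1)*(n + 2)*(n - 4)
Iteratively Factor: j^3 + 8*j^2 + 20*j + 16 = (j + 2)*(j^2 + 6*j + 8) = (j + 2)*(j + 4)*(j + 2)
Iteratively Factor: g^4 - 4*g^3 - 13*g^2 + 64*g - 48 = (g - 3)*(g^3 - g^2 - 16*g + 16) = (g - 3)*(g + 4)*(g^2 - 5*g + 4) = (g - 3)*(g - 1)*(g + 4)*(g - 4)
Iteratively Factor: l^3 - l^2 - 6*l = (l + 2)*(l^2 - 3*l) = (l - 3)*(l + 2)*(l)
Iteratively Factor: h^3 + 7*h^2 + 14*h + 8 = (h + 4)*(h^2 + 3*h + 2) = (h + 1)*(h + 4)*(h + 2)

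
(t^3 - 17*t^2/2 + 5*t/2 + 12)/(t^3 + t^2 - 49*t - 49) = (t^2 - 19*t/2 + 12)/(t^2 - 49)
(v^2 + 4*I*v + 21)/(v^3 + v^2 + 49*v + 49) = (v - 3*I)/(v^2 + v*(1 - 7*I) - 7*I)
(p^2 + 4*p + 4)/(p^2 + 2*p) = (p + 2)/p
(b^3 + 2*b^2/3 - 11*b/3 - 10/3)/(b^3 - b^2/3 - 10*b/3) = (b + 1)/b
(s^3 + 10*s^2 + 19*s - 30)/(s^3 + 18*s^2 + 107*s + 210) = (s - 1)/(s + 7)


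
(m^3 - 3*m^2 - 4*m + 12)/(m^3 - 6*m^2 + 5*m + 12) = (m^2 - 4)/(m^2 - 3*m - 4)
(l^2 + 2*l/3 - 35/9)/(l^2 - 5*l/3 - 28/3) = (l - 5/3)/(l - 4)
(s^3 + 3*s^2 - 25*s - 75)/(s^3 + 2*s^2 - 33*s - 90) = (s - 5)/(s - 6)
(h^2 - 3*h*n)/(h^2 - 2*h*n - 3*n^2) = h/(h + n)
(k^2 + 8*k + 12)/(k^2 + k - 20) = (k^2 + 8*k + 12)/(k^2 + k - 20)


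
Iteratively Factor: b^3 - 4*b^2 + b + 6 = (b + 1)*(b^2 - 5*b + 6) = (b - 3)*(b + 1)*(b - 2)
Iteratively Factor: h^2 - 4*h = (h)*(h - 4)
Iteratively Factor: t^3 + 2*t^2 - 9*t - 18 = (t - 3)*(t^2 + 5*t + 6) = (t - 3)*(t + 2)*(t + 3)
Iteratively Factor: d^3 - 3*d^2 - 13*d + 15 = (d - 1)*(d^2 - 2*d - 15) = (d - 1)*(d + 3)*(d - 5)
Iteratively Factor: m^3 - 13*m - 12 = (m - 4)*(m^2 + 4*m + 3) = (m - 4)*(m + 3)*(m + 1)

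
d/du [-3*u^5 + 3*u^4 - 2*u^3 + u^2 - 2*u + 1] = -15*u^4 + 12*u^3 - 6*u^2 + 2*u - 2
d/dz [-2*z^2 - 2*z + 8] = -4*z - 2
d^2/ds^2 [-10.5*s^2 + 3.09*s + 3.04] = -21.0000000000000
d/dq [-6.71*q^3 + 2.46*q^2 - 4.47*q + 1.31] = -20.13*q^2 + 4.92*q - 4.47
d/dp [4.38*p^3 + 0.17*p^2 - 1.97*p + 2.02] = 13.14*p^2 + 0.34*p - 1.97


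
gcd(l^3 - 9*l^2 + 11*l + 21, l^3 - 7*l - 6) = l^2 - 2*l - 3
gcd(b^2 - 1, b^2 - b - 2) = b + 1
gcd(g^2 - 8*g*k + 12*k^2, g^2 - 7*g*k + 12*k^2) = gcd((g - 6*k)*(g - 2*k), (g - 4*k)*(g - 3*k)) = 1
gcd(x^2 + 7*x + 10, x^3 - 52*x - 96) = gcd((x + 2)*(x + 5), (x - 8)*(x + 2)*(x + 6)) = x + 2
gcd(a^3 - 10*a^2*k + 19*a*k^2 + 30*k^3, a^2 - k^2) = a + k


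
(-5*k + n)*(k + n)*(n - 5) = -5*k^2*n + 25*k^2 - 4*k*n^2 + 20*k*n + n^3 - 5*n^2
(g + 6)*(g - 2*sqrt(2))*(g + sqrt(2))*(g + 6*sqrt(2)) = g^4 + 6*g^3 + 5*sqrt(2)*g^3 - 16*g^2 + 30*sqrt(2)*g^2 - 96*g - 24*sqrt(2)*g - 144*sqrt(2)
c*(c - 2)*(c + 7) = c^3 + 5*c^2 - 14*c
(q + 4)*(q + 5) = q^2 + 9*q + 20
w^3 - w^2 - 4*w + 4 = (w - 2)*(w - 1)*(w + 2)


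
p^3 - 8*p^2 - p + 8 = (p - 8)*(p - 1)*(p + 1)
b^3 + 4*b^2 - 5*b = b*(b - 1)*(b + 5)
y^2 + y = y*(y + 1)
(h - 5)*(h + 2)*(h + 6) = h^3 + 3*h^2 - 28*h - 60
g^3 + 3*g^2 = g^2*(g + 3)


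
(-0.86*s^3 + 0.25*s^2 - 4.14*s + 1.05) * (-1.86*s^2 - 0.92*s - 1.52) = 1.5996*s^5 + 0.3262*s^4 + 8.7776*s^3 + 1.4758*s^2 + 5.3268*s - 1.596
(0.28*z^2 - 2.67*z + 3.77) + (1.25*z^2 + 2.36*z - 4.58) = 1.53*z^2 - 0.31*z - 0.81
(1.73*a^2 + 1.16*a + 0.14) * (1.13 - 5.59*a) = -9.6707*a^3 - 4.5295*a^2 + 0.5282*a + 0.1582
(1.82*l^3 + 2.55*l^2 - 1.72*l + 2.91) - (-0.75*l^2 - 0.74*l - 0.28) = 1.82*l^3 + 3.3*l^2 - 0.98*l + 3.19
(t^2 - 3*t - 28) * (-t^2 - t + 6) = -t^4 + 2*t^3 + 37*t^2 + 10*t - 168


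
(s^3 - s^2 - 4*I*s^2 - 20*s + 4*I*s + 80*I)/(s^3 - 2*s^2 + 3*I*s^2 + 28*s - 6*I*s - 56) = (s^2 - s - 20)/(s^2 + s*(-2 + 7*I) - 14*I)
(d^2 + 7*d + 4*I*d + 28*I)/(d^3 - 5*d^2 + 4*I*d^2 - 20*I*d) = (d + 7)/(d*(d - 5))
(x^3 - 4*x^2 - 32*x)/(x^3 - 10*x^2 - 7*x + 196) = x*(x - 8)/(x^2 - 14*x + 49)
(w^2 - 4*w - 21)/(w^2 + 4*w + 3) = (w - 7)/(w + 1)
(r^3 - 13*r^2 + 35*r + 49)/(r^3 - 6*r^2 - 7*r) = (r - 7)/r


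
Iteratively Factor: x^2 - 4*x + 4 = (x - 2)*(x - 2)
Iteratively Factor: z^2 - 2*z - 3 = (z - 3)*(z + 1)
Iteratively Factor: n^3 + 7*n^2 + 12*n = (n + 4)*(n^2 + 3*n) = n*(n + 4)*(n + 3)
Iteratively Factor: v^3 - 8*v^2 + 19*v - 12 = (v - 1)*(v^2 - 7*v + 12) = (v - 4)*(v - 1)*(v - 3)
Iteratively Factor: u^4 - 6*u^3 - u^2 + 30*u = (u + 2)*(u^3 - 8*u^2 + 15*u) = u*(u + 2)*(u^2 - 8*u + 15) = u*(u - 3)*(u + 2)*(u - 5)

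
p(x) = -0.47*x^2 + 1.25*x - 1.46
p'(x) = 1.25 - 0.94*x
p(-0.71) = -2.58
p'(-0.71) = 1.92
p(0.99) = -0.68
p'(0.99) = 0.32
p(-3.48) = -11.50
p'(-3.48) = 4.52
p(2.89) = -1.77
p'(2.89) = -1.47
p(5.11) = -7.35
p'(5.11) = -3.55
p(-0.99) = -3.16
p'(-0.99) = 2.18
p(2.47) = -1.24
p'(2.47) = -1.07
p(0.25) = -1.18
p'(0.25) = 1.02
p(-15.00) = -125.96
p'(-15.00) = 15.35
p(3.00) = -1.94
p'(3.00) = -1.57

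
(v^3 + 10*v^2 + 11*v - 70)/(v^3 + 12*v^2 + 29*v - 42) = (v^2 + 3*v - 10)/(v^2 + 5*v - 6)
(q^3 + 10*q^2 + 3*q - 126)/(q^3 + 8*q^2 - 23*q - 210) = (q - 3)/(q - 5)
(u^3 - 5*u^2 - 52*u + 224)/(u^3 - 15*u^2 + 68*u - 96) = (u + 7)/(u - 3)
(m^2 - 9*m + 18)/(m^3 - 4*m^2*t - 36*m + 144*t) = (3 - m)/(-m^2 + 4*m*t - 6*m + 24*t)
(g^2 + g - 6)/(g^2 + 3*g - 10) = (g + 3)/(g + 5)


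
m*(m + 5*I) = m^2 + 5*I*m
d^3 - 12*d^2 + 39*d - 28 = (d - 7)*(d - 4)*(d - 1)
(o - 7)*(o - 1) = o^2 - 8*o + 7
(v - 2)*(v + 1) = v^2 - v - 2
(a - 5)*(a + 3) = a^2 - 2*a - 15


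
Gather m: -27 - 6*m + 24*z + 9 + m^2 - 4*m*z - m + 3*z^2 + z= m^2 + m*(-4*z - 7) + 3*z^2 + 25*z - 18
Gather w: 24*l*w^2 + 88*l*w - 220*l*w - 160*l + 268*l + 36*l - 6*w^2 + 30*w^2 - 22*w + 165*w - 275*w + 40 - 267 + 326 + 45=144*l + w^2*(24*l + 24) + w*(-132*l - 132) + 144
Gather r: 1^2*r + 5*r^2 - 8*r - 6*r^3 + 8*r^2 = -6*r^3 + 13*r^2 - 7*r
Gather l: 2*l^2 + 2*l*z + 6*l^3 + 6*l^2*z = 6*l^3 + l^2*(6*z + 2) + 2*l*z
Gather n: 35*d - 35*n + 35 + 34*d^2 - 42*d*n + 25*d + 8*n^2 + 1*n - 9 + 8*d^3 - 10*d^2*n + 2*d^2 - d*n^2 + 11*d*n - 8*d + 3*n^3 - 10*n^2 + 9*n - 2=8*d^3 + 36*d^2 + 52*d + 3*n^3 + n^2*(-d - 2) + n*(-10*d^2 - 31*d - 25) + 24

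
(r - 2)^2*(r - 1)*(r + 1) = r^4 - 4*r^3 + 3*r^2 + 4*r - 4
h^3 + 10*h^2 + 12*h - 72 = (h - 2)*(h + 6)^2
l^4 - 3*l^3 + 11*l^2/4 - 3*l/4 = l*(l - 3/2)*(l - 1)*(l - 1/2)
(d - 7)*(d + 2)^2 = d^3 - 3*d^2 - 24*d - 28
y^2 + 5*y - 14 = (y - 2)*(y + 7)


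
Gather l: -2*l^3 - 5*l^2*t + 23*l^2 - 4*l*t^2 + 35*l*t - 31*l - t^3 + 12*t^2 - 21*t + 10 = -2*l^3 + l^2*(23 - 5*t) + l*(-4*t^2 + 35*t - 31) - t^3 + 12*t^2 - 21*t + 10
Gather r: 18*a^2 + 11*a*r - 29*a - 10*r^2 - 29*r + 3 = 18*a^2 - 29*a - 10*r^2 + r*(11*a - 29) + 3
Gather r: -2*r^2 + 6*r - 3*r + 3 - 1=-2*r^2 + 3*r + 2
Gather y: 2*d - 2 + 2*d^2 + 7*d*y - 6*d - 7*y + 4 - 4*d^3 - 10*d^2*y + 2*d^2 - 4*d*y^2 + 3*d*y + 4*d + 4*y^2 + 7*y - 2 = -4*d^3 + 4*d^2 + y^2*(4 - 4*d) + y*(-10*d^2 + 10*d)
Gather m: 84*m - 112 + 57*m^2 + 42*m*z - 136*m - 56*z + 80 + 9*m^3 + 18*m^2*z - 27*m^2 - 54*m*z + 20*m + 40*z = 9*m^3 + m^2*(18*z + 30) + m*(-12*z - 32) - 16*z - 32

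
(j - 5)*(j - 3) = j^2 - 8*j + 15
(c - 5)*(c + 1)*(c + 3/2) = c^3 - 5*c^2/2 - 11*c - 15/2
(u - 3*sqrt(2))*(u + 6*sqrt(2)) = u^2 + 3*sqrt(2)*u - 36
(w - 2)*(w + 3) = w^2 + w - 6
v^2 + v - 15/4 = (v - 3/2)*(v + 5/2)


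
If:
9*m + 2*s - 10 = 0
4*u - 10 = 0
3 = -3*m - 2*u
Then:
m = -8/3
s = 17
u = 5/2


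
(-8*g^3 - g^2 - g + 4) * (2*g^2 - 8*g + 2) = -16*g^5 + 62*g^4 - 10*g^3 + 14*g^2 - 34*g + 8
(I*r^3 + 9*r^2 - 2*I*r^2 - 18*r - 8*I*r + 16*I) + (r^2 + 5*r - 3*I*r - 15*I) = I*r^3 + 10*r^2 - 2*I*r^2 - 13*r - 11*I*r + I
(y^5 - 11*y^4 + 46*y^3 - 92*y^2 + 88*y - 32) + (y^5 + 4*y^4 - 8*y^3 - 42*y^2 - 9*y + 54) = 2*y^5 - 7*y^4 + 38*y^3 - 134*y^2 + 79*y + 22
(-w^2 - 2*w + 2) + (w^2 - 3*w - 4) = -5*w - 2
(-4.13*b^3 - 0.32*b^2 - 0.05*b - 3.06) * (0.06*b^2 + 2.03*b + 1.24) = -0.2478*b^5 - 8.4031*b^4 - 5.7738*b^3 - 0.6819*b^2 - 6.2738*b - 3.7944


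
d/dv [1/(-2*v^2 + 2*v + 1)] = 2*(2*v - 1)/(-2*v^2 + 2*v + 1)^2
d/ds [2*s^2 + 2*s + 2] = 4*s + 2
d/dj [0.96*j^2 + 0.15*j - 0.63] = 1.92*j + 0.15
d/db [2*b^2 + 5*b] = 4*b + 5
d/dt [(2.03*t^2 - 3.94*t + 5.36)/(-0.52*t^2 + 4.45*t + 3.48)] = (6.9847*t^2 + 19.7032*t - 37.5632)/(0.2704*t^4 - 4.628*t^3 + 16.1833*t^2 + 30.972*t + 12.1104)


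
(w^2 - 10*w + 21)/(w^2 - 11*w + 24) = (w - 7)/(w - 8)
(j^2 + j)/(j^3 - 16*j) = (j + 1)/(j^2 - 16)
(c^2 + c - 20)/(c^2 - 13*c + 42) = (c^2 + c - 20)/(c^2 - 13*c + 42)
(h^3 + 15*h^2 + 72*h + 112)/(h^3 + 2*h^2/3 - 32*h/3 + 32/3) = 3*(h^2 + 11*h + 28)/(3*h^2 - 10*h + 8)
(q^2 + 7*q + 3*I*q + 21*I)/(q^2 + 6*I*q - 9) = (q + 7)/(q + 3*I)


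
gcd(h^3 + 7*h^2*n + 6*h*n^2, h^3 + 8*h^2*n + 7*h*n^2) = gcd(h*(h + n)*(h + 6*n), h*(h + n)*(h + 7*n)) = h^2 + h*n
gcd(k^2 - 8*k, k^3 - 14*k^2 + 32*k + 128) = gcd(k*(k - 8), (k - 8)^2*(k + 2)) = k - 8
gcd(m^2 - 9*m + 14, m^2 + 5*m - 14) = m - 2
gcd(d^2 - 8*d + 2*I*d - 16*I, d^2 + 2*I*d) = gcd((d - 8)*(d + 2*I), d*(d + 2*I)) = d + 2*I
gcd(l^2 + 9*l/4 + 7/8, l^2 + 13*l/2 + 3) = l + 1/2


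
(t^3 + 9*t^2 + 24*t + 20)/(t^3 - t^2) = (t^3 + 9*t^2 + 24*t + 20)/(t^2*(t - 1))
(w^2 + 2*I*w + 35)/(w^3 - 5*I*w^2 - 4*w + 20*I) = (w + 7*I)/(w^2 - 4)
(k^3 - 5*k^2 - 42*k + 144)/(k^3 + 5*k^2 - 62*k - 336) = (k - 3)/(k + 7)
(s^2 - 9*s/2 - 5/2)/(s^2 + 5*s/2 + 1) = (s - 5)/(s + 2)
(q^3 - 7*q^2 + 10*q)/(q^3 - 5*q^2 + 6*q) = (q - 5)/(q - 3)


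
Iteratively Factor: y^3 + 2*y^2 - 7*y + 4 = (y + 4)*(y^2 - 2*y + 1) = (y - 1)*(y + 4)*(y - 1)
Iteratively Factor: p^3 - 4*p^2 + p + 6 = (p - 3)*(p^2 - p - 2) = (p - 3)*(p + 1)*(p - 2)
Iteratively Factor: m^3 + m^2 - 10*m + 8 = (m - 1)*(m^2 + 2*m - 8) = (m - 1)*(m + 4)*(m - 2)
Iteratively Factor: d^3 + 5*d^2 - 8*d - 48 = (d - 3)*(d^2 + 8*d + 16) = (d - 3)*(d + 4)*(d + 4)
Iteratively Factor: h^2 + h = (h)*(h + 1)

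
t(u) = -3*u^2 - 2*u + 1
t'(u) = -6*u - 2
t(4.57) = -70.79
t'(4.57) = -29.42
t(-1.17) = -0.77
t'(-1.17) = 5.02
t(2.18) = -17.62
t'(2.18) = -15.08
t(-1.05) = -0.21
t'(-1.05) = 4.30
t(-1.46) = -2.47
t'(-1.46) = 6.76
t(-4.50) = -50.75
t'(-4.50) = 25.00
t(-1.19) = -0.87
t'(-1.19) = 5.14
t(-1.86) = -5.66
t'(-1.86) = 9.16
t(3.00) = -32.00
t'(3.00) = -20.00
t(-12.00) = -407.00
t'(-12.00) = 70.00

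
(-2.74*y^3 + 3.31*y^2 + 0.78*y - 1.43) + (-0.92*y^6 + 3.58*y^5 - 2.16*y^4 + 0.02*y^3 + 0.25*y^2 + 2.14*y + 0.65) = -0.92*y^6 + 3.58*y^5 - 2.16*y^4 - 2.72*y^3 + 3.56*y^2 + 2.92*y - 0.78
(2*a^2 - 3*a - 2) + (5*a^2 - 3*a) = 7*a^2 - 6*a - 2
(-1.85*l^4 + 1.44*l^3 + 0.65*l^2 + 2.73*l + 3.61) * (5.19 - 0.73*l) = 1.3505*l^5 - 10.6527*l^4 + 6.9991*l^3 + 1.3806*l^2 + 11.5334*l + 18.7359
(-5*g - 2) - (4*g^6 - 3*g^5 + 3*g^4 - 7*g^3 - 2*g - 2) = -4*g^6 + 3*g^5 - 3*g^4 + 7*g^3 - 3*g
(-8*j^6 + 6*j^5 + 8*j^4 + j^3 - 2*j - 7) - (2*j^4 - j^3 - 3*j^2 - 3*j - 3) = -8*j^6 + 6*j^5 + 6*j^4 + 2*j^3 + 3*j^2 + j - 4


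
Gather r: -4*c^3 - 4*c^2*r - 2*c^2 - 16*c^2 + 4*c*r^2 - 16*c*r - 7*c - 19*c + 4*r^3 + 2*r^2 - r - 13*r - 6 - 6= -4*c^3 - 18*c^2 - 26*c + 4*r^3 + r^2*(4*c + 2) + r*(-4*c^2 - 16*c - 14) - 12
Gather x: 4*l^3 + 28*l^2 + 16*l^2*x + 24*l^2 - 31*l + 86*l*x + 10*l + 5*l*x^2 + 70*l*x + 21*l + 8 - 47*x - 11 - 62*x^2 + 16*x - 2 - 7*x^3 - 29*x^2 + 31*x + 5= 4*l^3 + 52*l^2 - 7*x^3 + x^2*(5*l - 91) + x*(16*l^2 + 156*l)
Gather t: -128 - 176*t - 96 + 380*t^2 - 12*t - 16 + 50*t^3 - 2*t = 50*t^3 + 380*t^2 - 190*t - 240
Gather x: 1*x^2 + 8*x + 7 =x^2 + 8*x + 7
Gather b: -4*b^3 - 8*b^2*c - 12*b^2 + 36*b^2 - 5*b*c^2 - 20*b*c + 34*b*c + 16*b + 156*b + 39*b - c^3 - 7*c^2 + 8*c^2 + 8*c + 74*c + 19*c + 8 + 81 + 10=-4*b^3 + b^2*(24 - 8*c) + b*(-5*c^2 + 14*c + 211) - c^3 + c^2 + 101*c + 99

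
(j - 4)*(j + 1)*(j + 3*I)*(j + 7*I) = j^4 - 3*j^3 + 10*I*j^3 - 25*j^2 - 30*I*j^2 + 63*j - 40*I*j + 84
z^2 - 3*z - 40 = (z - 8)*(z + 5)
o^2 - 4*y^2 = (o - 2*y)*(o + 2*y)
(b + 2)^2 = b^2 + 4*b + 4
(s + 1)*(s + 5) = s^2 + 6*s + 5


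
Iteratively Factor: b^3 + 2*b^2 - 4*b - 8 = (b + 2)*(b^2 - 4) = (b + 2)^2*(b - 2)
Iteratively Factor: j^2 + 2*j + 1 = (j + 1)*(j + 1)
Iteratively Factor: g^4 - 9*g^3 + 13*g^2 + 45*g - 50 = (g - 1)*(g^3 - 8*g^2 + 5*g + 50) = (g - 5)*(g - 1)*(g^2 - 3*g - 10) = (g - 5)^2*(g - 1)*(g + 2)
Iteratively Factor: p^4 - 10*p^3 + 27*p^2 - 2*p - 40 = (p - 2)*(p^3 - 8*p^2 + 11*p + 20) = (p - 5)*(p - 2)*(p^2 - 3*p - 4) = (p - 5)*(p - 2)*(p + 1)*(p - 4)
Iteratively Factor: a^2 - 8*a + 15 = (a - 5)*(a - 3)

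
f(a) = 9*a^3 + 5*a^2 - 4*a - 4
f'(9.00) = 2273.00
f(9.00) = 6926.00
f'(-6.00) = 908.00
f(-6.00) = -1744.00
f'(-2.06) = 89.98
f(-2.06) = -53.22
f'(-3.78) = 343.99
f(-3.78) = -403.53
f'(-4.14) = 417.37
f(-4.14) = -540.36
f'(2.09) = 134.84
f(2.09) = 91.64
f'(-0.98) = 12.13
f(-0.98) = -3.75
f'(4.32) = 543.08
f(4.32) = 797.63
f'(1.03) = 34.94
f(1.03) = 7.02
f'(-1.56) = 46.11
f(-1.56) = -19.76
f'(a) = 27*a^2 + 10*a - 4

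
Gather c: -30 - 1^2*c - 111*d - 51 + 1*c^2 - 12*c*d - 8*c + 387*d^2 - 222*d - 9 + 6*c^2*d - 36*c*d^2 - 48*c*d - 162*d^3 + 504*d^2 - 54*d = c^2*(6*d + 1) + c*(-36*d^2 - 60*d - 9) - 162*d^3 + 891*d^2 - 387*d - 90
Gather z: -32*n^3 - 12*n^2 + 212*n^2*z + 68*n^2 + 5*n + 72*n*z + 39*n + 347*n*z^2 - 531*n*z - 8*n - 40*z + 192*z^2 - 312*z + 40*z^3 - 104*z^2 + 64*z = -32*n^3 + 56*n^2 + 36*n + 40*z^3 + z^2*(347*n + 88) + z*(212*n^2 - 459*n - 288)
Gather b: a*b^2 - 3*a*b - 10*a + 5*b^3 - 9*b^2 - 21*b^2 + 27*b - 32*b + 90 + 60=-10*a + 5*b^3 + b^2*(a - 30) + b*(-3*a - 5) + 150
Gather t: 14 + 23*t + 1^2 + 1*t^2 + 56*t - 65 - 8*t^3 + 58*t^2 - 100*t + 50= -8*t^3 + 59*t^2 - 21*t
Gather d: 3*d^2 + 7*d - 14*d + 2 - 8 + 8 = 3*d^2 - 7*d + 2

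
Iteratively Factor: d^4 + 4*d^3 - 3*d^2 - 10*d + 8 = (d + 2)*(d^3 + 2*d^2 - 7*d + 4) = (d - 1)*(d + 2)*(d^2 + 3*d - 4) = (d - 1)^2*(d + 2)*(d + 4)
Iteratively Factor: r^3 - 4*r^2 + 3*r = (r - 3)*(r^2 - r) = r*(r - 3)*(r - 1)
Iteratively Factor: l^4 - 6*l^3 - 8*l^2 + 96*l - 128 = (l - 4)*(l^3 - 2*l^2 - 16*l + 32) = (l - 4)*(l + 4)*(l^2 - 6*l + 8) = (l - 4)^2*(l + 4)*(l - 2)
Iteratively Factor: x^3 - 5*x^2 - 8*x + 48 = (x + 3)*(x^2 - 8*x + 16) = (x - 4)*(x + 3)*(x - 4)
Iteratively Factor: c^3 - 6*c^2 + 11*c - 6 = (c - 3)*(c^2 - 3*c + 2) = (c - 3)*(c - 1)*(c - 2)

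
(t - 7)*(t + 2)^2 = t^3 - 3*t^2 - 24*t - 28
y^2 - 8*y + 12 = (y - 6)*(y - 2)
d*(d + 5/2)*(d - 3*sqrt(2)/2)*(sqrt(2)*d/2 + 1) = sqrt(2)*d^4/2 - d^3/2 + 5*sqrt(2)*d^3/4 - 3*sqrt(2)*d^2/2 - 5*d^2/4 - 15*sqrt(2)*d/4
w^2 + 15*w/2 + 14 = (w + 7/2)*(w + 4)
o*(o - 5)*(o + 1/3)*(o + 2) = o^4 - 8*o^3/3 - 11*o^2 - 10*o/3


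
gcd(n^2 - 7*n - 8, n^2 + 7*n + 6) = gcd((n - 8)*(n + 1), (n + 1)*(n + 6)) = n + 1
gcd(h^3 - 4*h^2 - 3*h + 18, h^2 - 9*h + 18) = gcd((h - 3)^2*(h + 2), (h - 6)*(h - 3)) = h - 3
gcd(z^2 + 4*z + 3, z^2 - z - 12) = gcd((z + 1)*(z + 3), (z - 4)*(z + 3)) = z + 3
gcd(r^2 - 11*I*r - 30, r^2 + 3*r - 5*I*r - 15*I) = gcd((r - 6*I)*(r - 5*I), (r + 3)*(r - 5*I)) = r - 5*I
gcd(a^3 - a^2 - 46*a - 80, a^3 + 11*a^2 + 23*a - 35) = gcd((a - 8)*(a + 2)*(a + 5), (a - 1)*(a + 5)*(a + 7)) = a + 5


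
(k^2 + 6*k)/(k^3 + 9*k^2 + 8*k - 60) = k/(k^2 + 3*k - 10)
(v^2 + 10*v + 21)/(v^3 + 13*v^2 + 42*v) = (v + 3)/(v*(v + 6))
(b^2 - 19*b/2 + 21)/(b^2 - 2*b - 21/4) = 2*(b - 6)/(2*b + 3)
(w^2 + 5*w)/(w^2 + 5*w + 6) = w*(w + 5)/(w^2 + 5*w + 6)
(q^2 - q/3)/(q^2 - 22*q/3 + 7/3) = q/(q - 7)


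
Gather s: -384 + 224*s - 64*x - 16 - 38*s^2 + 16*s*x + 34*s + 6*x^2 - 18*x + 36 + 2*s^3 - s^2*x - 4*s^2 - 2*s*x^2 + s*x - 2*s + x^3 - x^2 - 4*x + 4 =2*s^3 + s^2*(-x - 42) + s*(-2*x^2 + 17*x + 256) + x^3 + 5*x^2 - 86*x - 360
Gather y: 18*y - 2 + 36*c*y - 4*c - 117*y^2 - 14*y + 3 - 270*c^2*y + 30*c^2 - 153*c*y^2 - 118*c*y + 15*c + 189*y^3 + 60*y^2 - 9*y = 30*c^2 + 11*c + 189*y^3 + y^2*(-153*c - 57) + y*(-270*c^2 - 82*c - 5) + 1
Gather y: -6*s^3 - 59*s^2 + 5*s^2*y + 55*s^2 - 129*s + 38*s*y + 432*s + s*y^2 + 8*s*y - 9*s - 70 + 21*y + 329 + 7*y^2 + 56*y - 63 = -6*s^3 - 4*s^2 + 294*s + y^2*(s + 7) + y*(5*s^2 + 46*s + 77) + 196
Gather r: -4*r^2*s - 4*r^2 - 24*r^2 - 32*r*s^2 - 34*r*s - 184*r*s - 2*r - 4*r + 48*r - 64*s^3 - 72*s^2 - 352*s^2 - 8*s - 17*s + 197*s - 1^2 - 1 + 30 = r^2*(-4*s - 28) + r*(-32*s^2 - 218*s + 42) - 64*s^3 - 424*s^2 + 172*s + 28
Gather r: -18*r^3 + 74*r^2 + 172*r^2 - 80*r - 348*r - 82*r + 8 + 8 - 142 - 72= -18*r^3 + 246*r^2 - 510*r - 198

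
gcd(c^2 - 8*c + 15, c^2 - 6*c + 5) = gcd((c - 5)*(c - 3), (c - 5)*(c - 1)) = c - 5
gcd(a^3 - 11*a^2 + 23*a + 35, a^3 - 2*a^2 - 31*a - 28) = a^2 - 6*a - 7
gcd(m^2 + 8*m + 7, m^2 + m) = m + 1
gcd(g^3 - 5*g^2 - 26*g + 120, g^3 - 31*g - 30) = g^2 - g - 30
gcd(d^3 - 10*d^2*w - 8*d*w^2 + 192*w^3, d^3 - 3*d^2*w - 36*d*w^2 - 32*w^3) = -d^2 + 4*d*w + 32*w^2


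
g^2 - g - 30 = (g - 6)*(g + 5)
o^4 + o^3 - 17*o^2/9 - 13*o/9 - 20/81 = (o - 4/3)*(o + 1/3)^2*(o + 5/3)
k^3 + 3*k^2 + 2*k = k*(k + 1)*(k + 2)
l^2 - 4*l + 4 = (l - 2)^2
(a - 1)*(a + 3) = a^2 + 2*a - 3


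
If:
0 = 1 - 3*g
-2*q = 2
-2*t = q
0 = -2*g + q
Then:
No Solution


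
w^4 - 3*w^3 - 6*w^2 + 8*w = w*(w - 4)*(w - 1)*(w + 2)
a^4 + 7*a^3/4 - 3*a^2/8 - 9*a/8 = a*(a - 3/4)*(a + 1)*(a + 3/2)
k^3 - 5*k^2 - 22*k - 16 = (k - 8)*(k + 1)*(k + 2)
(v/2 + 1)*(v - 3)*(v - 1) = v^3/2 - v^2 - 5*v/2 + 3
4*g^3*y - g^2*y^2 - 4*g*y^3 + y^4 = y*(-4*g + y)*(-g + y)*(g + y)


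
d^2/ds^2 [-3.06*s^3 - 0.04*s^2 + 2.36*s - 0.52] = -18.36*s - 0.08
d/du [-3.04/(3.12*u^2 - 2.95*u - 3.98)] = (18.9696*u - 8.968)/(-3.12*u^2 + 2.95*u + 3.98)^2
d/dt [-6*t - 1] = -6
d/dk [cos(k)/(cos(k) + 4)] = -4*sin(k)/(cos(k) + 4)^2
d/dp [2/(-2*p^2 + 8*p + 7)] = 8*(p - 2)/(-2*p^2 + 8*p + 7)^2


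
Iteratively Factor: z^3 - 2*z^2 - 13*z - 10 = (z - 5)*(z^2 + 3*z + 2) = (z - 5)*(z + 2)*(z + 1)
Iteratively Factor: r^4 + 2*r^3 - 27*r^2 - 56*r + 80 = (r + 4)*(r^3 - 2*r^2 - 19*r + 20) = (r - 1)*(r + 4)*(r^2 - r - 20) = (r - 5)*(r - 1)*(r + 4)*(r + 4)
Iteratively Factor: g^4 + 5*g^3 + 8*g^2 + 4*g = (g + 2)*(g^3 + 3*g^2 + 2*g) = g*(g + 2)*(g^2 + 3*g + 2) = g*(g + 1)*(g + 2)*(g + 2)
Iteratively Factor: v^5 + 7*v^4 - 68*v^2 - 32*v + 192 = (v - 2)*(v^4 + 9*v^3 + 18*v^2 - 32*v - 96) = (v - 2)*(v + 3)*(v^3 + 6*v^2 - 32) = (v - 2)*(v + 3)*(v + 4)*(v^2 + 2*v - 8) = (v - 2)*(v + 3)*(v + 4)^2*(v - 2)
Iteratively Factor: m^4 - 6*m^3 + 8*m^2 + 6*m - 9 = (m - 3)*(m^3 - 3*m^2 - m + 3) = (m - 3)^2*(m^2 - 1) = (m - 3)^2*(m - 1)*(m + 1)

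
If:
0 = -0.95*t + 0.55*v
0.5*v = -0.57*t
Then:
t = 0.00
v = 0.00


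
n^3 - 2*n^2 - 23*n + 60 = (n - 4)*(n - 3)*(n + 5)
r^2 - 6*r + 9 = (r - 3)^2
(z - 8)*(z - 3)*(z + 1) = z^3 - 10*z^2 + 13*z + 24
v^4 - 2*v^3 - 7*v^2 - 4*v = v*(v - 4)*(v + 1)^2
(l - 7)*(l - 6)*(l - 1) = l^3 - 14*l^2 + 55*l - 42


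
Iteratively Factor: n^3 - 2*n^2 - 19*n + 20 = (n - 1)*(n^2 - n - 20) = (n - 1)*(n + 4)*(n - 5)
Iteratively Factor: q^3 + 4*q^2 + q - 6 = (q + 2)*(q^2 + 2*q - 3) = (q - 1)*(q + 2)*(q + 3)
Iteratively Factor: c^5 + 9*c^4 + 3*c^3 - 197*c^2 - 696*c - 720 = (c + 3)*(c^4 + 6*c^3 - 15*c^2 - 152*c - 240) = (c + 3)*(c + 4)*(c^3 + 2*c^2 - 23*c - 60) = (c + 3)*(c + 4)^2*(c^2 - 2*c - 15) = (c + 3)^2*(c + 4)^2*(c - 5)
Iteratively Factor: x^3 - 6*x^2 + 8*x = (x - 2)*(x^2 - 4*x) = (x - 4)*(x - 2)*(x)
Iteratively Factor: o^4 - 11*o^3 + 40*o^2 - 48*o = (o)*(o^3 - 11*o^2 + 40*o - 48) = o*(o - 4)*(o^2 - 7*o + 12) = o*(o - 4)*(o - 3)*(o - 4)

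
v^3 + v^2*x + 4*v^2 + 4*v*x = v*(v + 4)*(v + x)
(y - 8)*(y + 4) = y^2 - 4*y - 32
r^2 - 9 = (r - 3)*(r + 3)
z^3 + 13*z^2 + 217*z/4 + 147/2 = (z + 7/2)^2*(z + 6)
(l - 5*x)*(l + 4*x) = l^2 - l*x - 20*x^2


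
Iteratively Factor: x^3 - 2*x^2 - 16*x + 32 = (x - 4)*(x^2 + 2*x - 8) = (x - 4)*(x + 4)*(x - 2)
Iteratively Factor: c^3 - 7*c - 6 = (c + 2)*(c^2 - 2*c - 3) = (c - 3)*(c + 2)*(c + 1)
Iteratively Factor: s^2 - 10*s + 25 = (s - 5)*(s - 5)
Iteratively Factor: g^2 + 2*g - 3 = (g + 3)*(g - 1)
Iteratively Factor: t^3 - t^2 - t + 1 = (t - 1)*(t^2 - 1) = (t - 1)*(t + 1)*(t - 1)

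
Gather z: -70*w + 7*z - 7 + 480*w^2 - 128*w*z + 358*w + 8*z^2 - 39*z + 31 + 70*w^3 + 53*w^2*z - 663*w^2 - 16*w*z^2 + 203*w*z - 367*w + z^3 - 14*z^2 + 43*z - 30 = 70*w^3 - 183*w^2 - 79*w + z^3 + z^2*(-16*w - 6) + z*(53*w^2 + 75*w + 11) - 6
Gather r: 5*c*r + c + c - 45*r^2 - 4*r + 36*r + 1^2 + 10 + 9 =2*c - 45*r^2 + r*(5*c + 32) + 20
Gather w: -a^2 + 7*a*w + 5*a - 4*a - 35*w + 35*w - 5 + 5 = -a^2 + 7*a*w + a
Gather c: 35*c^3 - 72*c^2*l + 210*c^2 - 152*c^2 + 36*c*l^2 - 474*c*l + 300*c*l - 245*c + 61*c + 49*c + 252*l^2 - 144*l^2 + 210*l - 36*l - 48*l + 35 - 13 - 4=35*c^3 + c^2*(58 - 72*l) + c*(36*l^2 - 174*l - 135) + 108*l^2 + 126*l + 18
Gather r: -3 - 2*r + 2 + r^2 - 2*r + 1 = r^2 - 4*r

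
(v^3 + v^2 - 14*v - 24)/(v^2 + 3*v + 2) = (v^2 - v - 12)/(v + 1)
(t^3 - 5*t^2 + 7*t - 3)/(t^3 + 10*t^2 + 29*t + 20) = (t^3 - 5*t^2 + 7*t - 3)/(t^3 + 10*t^2 + 29*t + 20)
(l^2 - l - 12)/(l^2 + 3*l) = (l - 4)/l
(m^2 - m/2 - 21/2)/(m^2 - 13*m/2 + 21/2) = (m + 3)/(m - 3)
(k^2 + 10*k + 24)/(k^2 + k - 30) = (k + 4)/(k - 5)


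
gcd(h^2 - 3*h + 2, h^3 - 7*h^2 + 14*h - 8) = h^2 - 3*h + 2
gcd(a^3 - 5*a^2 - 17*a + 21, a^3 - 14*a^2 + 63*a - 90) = 1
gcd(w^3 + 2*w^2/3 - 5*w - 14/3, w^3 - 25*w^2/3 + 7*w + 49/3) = w^2 - 4*w/3 - 7/3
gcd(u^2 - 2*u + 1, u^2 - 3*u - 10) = 1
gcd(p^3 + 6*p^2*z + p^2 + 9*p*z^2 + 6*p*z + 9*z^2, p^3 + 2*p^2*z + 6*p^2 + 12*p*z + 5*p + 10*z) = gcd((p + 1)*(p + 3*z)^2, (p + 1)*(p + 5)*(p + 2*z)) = p + 1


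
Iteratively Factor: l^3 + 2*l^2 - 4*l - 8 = (l + 2)*(l^2 - 4) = (l - 2)*(l + 2)*(l + 2)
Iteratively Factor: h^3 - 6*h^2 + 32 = (h - 4)*(h^2 - 2*h - 8) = (h - 4)*(h + 2)*(h - 4)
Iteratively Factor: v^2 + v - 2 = (v + 2)*(v - 1)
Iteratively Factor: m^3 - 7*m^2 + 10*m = (m - 5)*(m^2 - 2*m) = m*(m - 5)*(m - 2)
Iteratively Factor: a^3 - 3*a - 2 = (a - 2)*(a^2 + 2*a + 1) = (a - 2)*(a + 1)*(a + 1)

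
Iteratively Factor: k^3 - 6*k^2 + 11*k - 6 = (k - 1)*(k^2 - 5*k + 6) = (k - 3)*(k - 1)*(k - 2)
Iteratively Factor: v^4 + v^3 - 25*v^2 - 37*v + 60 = (v + 3)*(v^3 - 2*v^2 - 19*v + 20) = (v - 5)*(v + 3)*(v^2 + 3*v - 4) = (v - 5)*(v + 3)*(v + 4)*(v - 1)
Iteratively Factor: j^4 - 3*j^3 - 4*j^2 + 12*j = (j - 2)*(j^3 - j^2 - 6*j) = (j - 2)*(j + 2)*(j^2 - 3*j) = j*(j - 2)*(j + 2)*(j - 3)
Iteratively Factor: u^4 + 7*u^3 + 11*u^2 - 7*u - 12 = (u + 1)*(u^3 + 6*u^2 + 5*u - 12) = (u + 1)*(u + 4)*(u^2 + 2*u - 3) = (u - 1)*(u + 1)*(u + 4)*(u + 3)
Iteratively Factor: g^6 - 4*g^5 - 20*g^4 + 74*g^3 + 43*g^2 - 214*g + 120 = (g + 2)*(g^5 - 6*g^4 - 8*g^3 + 90*g^2 - 137*g + 60) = (g - 3)*(g + 2)*(g^4 - 3*g^3 - 17*g^2 + 39*g - 20) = (g - 3)*(g - 1)*(g + 2)*(g^3 - 2*g^2 - 19*g + 20) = (g - 3)*(g - 1)*(g + 2)*(g + 4)*(g^2 - 6*g + 5) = (g - 5)*(g - 3)*(g - 1)*(g + 2)*(g + 4)*(g - 1)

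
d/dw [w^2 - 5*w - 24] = 2*w - 5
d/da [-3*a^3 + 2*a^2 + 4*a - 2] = -9*a^2 + 4*a + 4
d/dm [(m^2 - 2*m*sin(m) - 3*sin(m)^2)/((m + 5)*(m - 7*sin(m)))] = ((-m - 5)*(7*cos(m) - 1)*(-m^2 + 2*m*sin(m) + 3*sin(m)^2) + (m - 7*sin(m))*(2*m + 10)*(-m*cos(m) + m - sin(m) - 3*sin(2*m)/2) + (m - 7*sin(m))*(-m^2 + 2*m*sin(m) + 3*sin(m)^2))/((m + 5)^2*(m - 7*sin(m))^2)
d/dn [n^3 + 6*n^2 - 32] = 3*n*(n + 4)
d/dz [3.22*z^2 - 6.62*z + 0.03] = 6.44*z - 6.62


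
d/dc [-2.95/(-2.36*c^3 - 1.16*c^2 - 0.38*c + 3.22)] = (-20.886*c^2 - 6.844*c - 1.121)/(2.36*c^3 + 1.16*c^2 + 0.38*c - 3.22)^2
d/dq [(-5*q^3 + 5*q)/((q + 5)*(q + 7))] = 5*(-q^4 - 24*q^3 - 106*q^2 + 35)/(q^4 + 24*q^3 + 214*q^2 + 840*q + 1225)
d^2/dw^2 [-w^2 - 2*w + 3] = -2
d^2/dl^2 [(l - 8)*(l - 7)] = 2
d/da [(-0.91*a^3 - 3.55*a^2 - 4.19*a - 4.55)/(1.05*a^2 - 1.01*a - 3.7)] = (-0.9555*a^4 + 1.8382*a^3 + 18.086*a^2 + 35.825*a + 10.9075)/(1.1025*a^4 - 2.121*a^3 - 6.7499*a^2 + 7.474*a + 13.69)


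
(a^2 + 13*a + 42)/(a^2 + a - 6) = (a^2 + 13*a + 42)/(a^2 + a - 6)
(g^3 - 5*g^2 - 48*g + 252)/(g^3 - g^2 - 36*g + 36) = (g^2 + g - 42)/(g^2 + 5*g - 6)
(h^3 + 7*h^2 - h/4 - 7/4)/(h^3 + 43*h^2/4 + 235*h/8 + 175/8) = 2*(4*h^2 - 1)/(8*h^2 + 30*h + 25)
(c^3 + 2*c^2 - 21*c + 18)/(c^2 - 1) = (c^2 + 3*c - 18)/(c + 1)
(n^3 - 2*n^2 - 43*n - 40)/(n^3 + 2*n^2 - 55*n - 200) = (n + 1)/(n + 5)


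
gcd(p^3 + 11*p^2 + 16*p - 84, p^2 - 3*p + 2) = p - 2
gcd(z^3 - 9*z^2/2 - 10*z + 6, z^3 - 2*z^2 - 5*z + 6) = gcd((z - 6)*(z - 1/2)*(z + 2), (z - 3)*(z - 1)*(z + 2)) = z + 2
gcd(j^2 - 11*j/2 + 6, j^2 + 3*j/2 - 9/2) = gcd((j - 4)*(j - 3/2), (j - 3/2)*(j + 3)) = j - 3/2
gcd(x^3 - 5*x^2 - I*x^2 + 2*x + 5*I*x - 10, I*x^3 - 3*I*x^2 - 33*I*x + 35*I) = 1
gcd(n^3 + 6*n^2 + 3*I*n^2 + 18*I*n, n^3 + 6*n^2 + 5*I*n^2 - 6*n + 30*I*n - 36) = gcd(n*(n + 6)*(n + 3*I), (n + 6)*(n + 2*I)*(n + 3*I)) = n^2 + n*(6 + 3*I) + 18*I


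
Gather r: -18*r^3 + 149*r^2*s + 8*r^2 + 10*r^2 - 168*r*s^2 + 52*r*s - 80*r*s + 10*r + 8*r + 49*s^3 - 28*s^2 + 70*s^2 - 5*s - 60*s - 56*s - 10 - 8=-18*r^3 + r^2*(149*s + 18) + r*(-168*s^2 - 28*s + 18) + 49*s^3 + 42*s^2 - 121*s - 18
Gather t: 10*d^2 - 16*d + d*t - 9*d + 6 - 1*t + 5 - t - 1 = 10*d^2 - 25*d + t*(d - 2) + 10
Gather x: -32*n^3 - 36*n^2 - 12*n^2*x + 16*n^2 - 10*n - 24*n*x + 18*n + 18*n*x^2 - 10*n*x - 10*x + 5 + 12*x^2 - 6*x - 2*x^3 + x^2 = -32*n^3 - 20*n^2 + 8*n - 2*x^3 + x^2*(18*n + 13) + x*(-12*n^2 - 34*n - 16) + 5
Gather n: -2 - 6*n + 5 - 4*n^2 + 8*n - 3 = -4*n^2 + 2*n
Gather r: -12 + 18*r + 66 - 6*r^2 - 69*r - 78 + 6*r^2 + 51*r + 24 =0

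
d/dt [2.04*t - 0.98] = 2.04000000000000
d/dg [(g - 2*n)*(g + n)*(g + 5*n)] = 3*g^2 + 8*g*n - 7*n^2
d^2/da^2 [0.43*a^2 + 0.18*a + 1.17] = 0.860000000000000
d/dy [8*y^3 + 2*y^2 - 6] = 4*y*(6*y + 1)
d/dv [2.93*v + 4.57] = 2.93000000000000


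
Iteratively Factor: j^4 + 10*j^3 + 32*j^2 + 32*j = (j + 4)*(j^3 + 6*j^2 + 8*j) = j*(j + 4)*(j^2 + 6*j + 8) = j*(j + 4)^2*(j + 2)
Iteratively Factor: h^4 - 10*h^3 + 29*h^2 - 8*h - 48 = (h - 4)*(h^3 - 6*h^2 + 5*h + 12) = (h - 4)^2*(h^2 - 2*h - 3) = (h - 4)^2*(h - 3)*(h + 1)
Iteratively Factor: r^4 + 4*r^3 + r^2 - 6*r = (r)*(r^3 + 4*r^2 + r - 6) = r*(r + 3)*(r^2 + r - 2) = r*(r + 2)*(r + 3)*(r - 1)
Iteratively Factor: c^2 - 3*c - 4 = (c - 4)*(c + 1)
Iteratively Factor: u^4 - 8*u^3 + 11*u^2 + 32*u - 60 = (u - 5)*(u^3 - 3*u^2 - 4*u + 12) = (u - 5)*(u - 2)*(u^2 - u - 6) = (u - 5)*(u - 3)*(u - 2)*(u + 2)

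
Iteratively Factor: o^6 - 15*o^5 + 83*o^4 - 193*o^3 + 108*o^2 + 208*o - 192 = (o - 4)*(o^5 - 11*o^4 + 39*o^3 - 37*o^2 - 40*o + 48) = (o - 4)*(o - 1)*(o^4 - 10*o^3 + 29*o^2 - 8*o - 48) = (o - 4)*(o - 1)*(o + 1)*(o^3 - 11*o^2 + 40*o - 48) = (o - 4)^2*(o - 1)*(o + 1)*(o^2 - 7*o + 12) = (o - 4)^3*(o - 1)*(o + 1)*(o - 3)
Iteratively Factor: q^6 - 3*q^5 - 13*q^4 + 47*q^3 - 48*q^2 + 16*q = (q - 4)*(q^5 + q^4 - 9*q^3 + 11*q^2 - 4*q) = (q - 4)*(q - 1)*(q^4 + 2*q^3 - 7*q^2 + 4*q) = q*(q - 4)*(q - 1)*(q^3 + 2*q^2 - 7*q + 4) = q*(q - 4)*(q - 1)*(q + 4)*(q^2 - 2*q + 1) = q*(q - 4)*(q - 1)^2*(q + 4)*(q - 1)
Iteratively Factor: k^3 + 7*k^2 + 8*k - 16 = (k + 4)*(k^2 + 3*k - 4) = (k + 4)^2*(k - 1)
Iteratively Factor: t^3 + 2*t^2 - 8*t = (t + 4)*(t^2 - 2*t) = t*(t + 4)*(t - 2)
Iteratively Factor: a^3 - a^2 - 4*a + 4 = (a - 2)*(a^2 + a - 2) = (a - 2)*(a + 2)*(a - 1)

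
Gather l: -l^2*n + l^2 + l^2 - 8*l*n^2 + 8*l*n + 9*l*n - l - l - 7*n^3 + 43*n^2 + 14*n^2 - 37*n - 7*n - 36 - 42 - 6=l^2*(2 - n) + l*(-8*n^2 + 17*n - 2) - 7*n^3 + 57*n^2 - 44*n - 84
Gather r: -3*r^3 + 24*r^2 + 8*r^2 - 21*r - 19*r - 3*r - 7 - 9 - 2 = -3*r^3 + 32*r^2 - 43*r - 18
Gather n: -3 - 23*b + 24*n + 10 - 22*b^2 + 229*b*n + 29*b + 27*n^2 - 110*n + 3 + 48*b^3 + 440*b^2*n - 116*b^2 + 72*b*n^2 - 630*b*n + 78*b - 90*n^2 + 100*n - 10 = 48*b^3 - 138*b^2 + 84*b + n^2*(72*b - 63) + n*(440*b^2 - 401*b + 14)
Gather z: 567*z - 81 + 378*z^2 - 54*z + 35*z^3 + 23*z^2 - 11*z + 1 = 35*z^3 + 401*z^2 + 502*z - 80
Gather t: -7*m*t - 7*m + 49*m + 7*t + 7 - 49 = 42*m + t*(7 - 7*m) - 42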